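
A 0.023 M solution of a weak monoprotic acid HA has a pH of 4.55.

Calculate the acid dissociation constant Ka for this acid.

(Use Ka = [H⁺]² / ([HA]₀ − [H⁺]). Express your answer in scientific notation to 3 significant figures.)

[H⁺] = 10^(−pH) = 10^(−4.55) = 2.818e-05 M. For HA ⇌ H⁺ + A⁻, Ka = [H⁺][A⁻]/[HA] = [H⁺]² / ([HA]₀ − [H⁺]) = (2.818e-05)² / (0.023 − 2.818e-05) = 3.46e-08.

K_a = 3.46e-08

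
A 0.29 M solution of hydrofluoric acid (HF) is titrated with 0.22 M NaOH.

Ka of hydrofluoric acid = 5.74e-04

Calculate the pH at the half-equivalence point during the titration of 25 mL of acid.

At half-equivalence [HA] = [A⁻], so Henderson-Hasselbalch gives pH = pKa = -log(5.74e-04) = 3.24.

pH = pKa = 3.24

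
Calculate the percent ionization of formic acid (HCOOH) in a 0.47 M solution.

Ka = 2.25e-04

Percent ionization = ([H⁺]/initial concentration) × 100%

Using Ka equilibrium: x² + Ka×x - Ka×C = 0. Solving: [H⁺] = 1.0172e-02. Percent = (1.0172e-02/0.47) × 100

Percent ionization = 2.16%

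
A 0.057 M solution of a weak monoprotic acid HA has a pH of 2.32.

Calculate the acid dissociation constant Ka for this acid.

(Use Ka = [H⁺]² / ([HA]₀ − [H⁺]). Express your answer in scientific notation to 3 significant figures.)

[H⁺] = 10^(−pH) = 10^(−2.32) = 4.786e-03 M. For HA ⇌ H⁺ + A⁻, Ka = [H⁺][A⁻]/[HA] = [H⁺]² / ([HA]₀ − [H⁺]) = (4.786e-03)² / (0.057 − 4.786e-03) = 4.39e-04.

K_a = 4.39e-04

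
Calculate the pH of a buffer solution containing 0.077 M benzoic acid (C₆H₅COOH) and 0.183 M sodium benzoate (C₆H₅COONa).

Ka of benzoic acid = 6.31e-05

pKa = -log(6.31e-05) = 4.20. pH = pKa + log([A⁻]/[HA]) = 4.20 + log(0.183/0.077)

pH = 4.58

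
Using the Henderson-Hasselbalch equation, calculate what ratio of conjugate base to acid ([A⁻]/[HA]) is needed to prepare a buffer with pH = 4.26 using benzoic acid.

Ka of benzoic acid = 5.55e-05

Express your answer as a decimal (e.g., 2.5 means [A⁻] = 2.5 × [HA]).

pKa = -log(5.55e-05) = 4.2557. pH = pKa + log([A⁻]/[HA]), so log([A⁻]/[HA]) = pH − pKa = 4.26 − 4.2557 = 0.0043. [A⁻]/[HA] = 10^(0.0043) = 1.01

[A⁻]/[HA] = 1.01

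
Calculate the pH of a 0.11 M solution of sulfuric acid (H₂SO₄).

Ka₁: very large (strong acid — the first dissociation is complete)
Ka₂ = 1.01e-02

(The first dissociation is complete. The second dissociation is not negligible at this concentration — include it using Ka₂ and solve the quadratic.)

First dissociation is complete: [H⁺]₀ = [HSO₄⁻]₀ = C = 0.11 M. Second dissociation HSO₄⁻ ⇌ H⁺ + SO₄²⁻: let x = [SO₄²⁻]. Ka₂ = (C + x)·x / (C − x) = 1.01e-02 → x² + (C + Ka₂)·x − Ka₂·C = 0 → x² + 0.12010·x − 1.111e-03 = 0. x = (−0.12010 + √(0.12010² + 4 × 1.111e-03)) / 2 = 8.6304e-03 M. [H⁺] = C + x = 0.11 + 8.6304e-03 = 1.1863e-01 M. pH = -log(1.1863e-01) = 0.93.

pH = 0.93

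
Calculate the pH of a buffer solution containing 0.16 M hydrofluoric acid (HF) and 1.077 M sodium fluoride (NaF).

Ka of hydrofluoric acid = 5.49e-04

pKa = -log(5.49e-04) = 3.26. pH = pKa + log([A⁻]/[HA]) = 3.26 + log(1.077/0.16)

pH = 4.09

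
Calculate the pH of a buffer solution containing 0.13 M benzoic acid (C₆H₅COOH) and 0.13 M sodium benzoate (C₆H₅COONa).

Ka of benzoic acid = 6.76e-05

pKa = -log(6.76e-05) = 4.17. pH = pKa + log([A⁻]/[HA]) = 4.17 + log(0.13/0.13)

pH = 4.17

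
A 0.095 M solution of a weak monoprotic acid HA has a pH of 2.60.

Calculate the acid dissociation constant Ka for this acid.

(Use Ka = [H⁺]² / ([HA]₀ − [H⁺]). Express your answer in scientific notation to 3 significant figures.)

[H⁺] = 10^(−pH) = 10^(−2.60) = 2.512e-03 M. For HA ⇌ H⁺ + A⁻, Ka = [H⁺][A⁻]/[HA] = [H⁺]² / ([HA]₀ − [H⁺]) = (2.512e-03)² / (0.095 − 2.512e-03) = 6.82e-05.

K_a = 6.82e-05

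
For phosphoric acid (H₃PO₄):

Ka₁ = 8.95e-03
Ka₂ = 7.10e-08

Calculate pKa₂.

pKa₂ = -log(Ka₂) = -log(7.10e-08) = 7.15.

pK_{a2} = 7.15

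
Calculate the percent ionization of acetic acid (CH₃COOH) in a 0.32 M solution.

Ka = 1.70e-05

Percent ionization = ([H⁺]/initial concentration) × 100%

Using Ka equilibrium: x² + Ka×x - Ka×C = 0. Solving: [H⁺] = 2.3239e-03. Percent = (2.3239e-03/0.32) × 100

Percent ionization = 0.726%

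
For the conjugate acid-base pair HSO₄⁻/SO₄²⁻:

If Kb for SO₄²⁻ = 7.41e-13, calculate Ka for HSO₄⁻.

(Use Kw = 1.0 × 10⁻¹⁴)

For a conjugate pair Ka × Kb = Kw, so Ka = Kw/Kb = 1.0 × 10⁻¹⁴ / 7.41e-13 = 1.35e-02.

K_a = 1.35e-02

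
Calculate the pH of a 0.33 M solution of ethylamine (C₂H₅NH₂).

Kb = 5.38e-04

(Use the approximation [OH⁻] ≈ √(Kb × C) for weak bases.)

[OH⁻] = √(Kb × C) = √(5.38e-04 × 0.33) = 1.3324e-02. pOH = 1.88, pH = 14 - pOH

pH = 12.12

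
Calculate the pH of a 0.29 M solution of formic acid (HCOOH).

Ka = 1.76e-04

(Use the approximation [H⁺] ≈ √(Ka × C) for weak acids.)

[H⁺] = √(Ka × C) = √(1.76e-04 × 0.29) = 7.1442e-03. pH = -log(7.1442e-03)

pH = 2.15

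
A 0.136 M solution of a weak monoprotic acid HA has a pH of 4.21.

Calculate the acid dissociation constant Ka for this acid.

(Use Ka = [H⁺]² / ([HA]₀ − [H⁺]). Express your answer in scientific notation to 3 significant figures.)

[H⁺] = 10^(−pH) = 10^(−4.21) = 6.166e-05 M. For HA ⇌ H⁺ + A⁻, Ka = [H⁺][A⁻]/[HA] = [H⁺]² / ([HA]₀ − [H⁺]) = (6.166e-05)² / (0.136 − 6.166e-05) = 2.80e-08.

K_a = 2.80e-08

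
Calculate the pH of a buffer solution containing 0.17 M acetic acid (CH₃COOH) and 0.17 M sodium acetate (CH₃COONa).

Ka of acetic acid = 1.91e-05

pKa = -log(1.91e-05) = 4.72. pH = pKa + log([A⁻]/[HA]) = 4.72 + log(0.17/0.17)

pH = 4.72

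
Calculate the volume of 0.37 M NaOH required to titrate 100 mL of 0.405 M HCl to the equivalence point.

At equivalence: moles acid = moles base. moles HCl = 0.405 × 100/1000 = 0.0405 mol. V_base = moles / 0.37 × 1000 = 109.5 mL.

V_{base} = 109.5 mL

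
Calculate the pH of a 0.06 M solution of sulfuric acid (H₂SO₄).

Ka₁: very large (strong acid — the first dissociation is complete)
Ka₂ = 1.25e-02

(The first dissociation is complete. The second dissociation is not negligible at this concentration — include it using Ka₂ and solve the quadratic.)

First dissociation is complete: [H⁺]₀ = [HSO₄⁻]₀ = C = 0.06 M. Second dissociation HSO₄⁻ ⇌ H⁺ + SO₄²⁻: let x = [SO₄²⁻]. Ka₂ = (C + x)·x / (C − x) = 1.25e-02 → x² + (C + Ka₂)·x − Ka₂·C = 0 → x² + 0.07250·x − 7.500e-04 = 0. x = (−0.07250 + √(0.07250² + 4 × 7.500e-04)) / 2 = 9.1820e-03 M. [H⁺] = C + x = 0.06 + 9.1820e-03 = 6.9182e-02 M. pH = -log(6.9182e-02) = 1.16.

pH = 1.16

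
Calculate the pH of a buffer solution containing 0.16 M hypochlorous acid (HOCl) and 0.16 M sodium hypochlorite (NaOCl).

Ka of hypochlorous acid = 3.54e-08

pKa = -log(3.54e-08) = 7.45. pH = pKa + log([A⁻]/[HA]) = 7.45 + log(0.16/0.16)

pH = 7.45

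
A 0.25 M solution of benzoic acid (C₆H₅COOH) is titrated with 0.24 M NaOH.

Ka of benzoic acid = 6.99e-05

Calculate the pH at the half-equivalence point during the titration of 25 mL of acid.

At half-equivalence [HA] = [A⁻], so Henderson-Hasselbalch gives pH = pKa = -log(6.99e-05) = 4.16.

pH = pKa = 4.16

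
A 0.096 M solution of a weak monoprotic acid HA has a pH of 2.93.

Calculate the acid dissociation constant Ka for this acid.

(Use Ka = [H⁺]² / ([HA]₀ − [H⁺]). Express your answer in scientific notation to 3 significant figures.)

[H⁺] = 10^(−pH) = 10^(−2.93) = 1.175e-03 M. For HA ⇌ H⁺ + A⁻, Ka = [H⁺][A⁻]/[HA] = [H⁺]² / ([HA]₀ − [H⁺]) = (1.175e-03)² / (0.096 − 1.175e-03) = 1.46e-05.

K_a = 1.46e-05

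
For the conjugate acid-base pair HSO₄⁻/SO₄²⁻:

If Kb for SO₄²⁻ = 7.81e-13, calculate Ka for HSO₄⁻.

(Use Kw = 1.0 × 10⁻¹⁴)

For a conjugate pair Ka × Kb = Kw, so Ka = Kw/Kb = 1.0 × 10⁻¹⁴ / 7.81e-13 = 1.28e-02.

K_a = 1.28e-02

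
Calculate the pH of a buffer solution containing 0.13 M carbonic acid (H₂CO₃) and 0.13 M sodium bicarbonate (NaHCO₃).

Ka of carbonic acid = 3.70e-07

pKa = -log(3.70e-07) = 6.43. pH = pKa + log([A⁻]/[HA]) = 6.43 + log(0.13/0.13)

pH = 6.43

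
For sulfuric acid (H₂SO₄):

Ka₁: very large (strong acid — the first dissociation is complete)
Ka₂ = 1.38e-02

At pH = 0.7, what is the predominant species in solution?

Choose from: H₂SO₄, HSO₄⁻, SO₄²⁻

The first dissociation is complete, so H₂SO₄ itself is never the predominant species in water; pKa₂ = -log(1.38e-02) = 1.86. For a polyprotic acid the predominant species crosses at each pKa: below pKa_n the protonated form dominates, above it the deprotonated form does. At pH = 0.7, the predominant species is HSO₄⁻.

HSO₄⁻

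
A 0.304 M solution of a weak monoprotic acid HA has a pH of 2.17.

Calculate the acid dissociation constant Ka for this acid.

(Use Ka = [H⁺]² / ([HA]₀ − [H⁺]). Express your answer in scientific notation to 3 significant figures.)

[H⁺] = 10^(−pH) = 10^(−2.17) = 6.761e-03 M. For HA ⇌ H⁺ + A⁻, Ka = [H⁺][A⁻]/[HA] = [H⁺]² / ([HA]₀ − [H⁺]) = (6.761e-03)² / (0.304 − 6.761e-03) = 1.54e-04.

K_a = 1.54e-04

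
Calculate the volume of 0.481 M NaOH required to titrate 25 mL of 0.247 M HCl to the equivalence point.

At equivalence: moles acid = moles base. moles HCl = 0.247 × 25/1000 = 0.006175 mol. V_base = moles / 0.481 × 1000 = 12.8 mL.

V_{base} = 12.8 mL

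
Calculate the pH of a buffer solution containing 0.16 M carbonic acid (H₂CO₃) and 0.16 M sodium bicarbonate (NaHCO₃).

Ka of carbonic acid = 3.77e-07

pKa = -log(3.77e-07) = 6.42. pH = pKa + log([A⁻]/[HA]) = 6.42 + log(0.16/0.16)

pH = 6.42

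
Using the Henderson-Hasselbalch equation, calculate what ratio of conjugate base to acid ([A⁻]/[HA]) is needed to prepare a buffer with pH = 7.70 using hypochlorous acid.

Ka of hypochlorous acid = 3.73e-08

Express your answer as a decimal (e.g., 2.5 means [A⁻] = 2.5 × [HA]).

pKa = -log(3.73e-08) = 7.4283. pH = pKa + log([A⁻]/[HA]), so log([A⁻]/[HA]) = pH − pKa = 7.70 − 7.4283 = 0.2717. [A⁻]/[HA] = 10^(0.2717) = 1.87

[A⁻]/[HA] = 1.87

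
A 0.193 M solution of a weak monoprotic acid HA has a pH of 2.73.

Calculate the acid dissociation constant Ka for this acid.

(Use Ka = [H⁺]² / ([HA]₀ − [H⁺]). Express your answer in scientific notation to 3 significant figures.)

[H⁺] = 10^(−pH) = 10^(−2.73) = 1.862e-03 M. For HA ⇌ H⁺ + A⁻, Ka = [H⁺][A⁻]/[HA] = [H⁺]² / ([HA]₀ − [H⁺]) = (1.862e-03)² / (0.193 − 1.862e-03) = 1.81e-05.

K_a = 1.81e-05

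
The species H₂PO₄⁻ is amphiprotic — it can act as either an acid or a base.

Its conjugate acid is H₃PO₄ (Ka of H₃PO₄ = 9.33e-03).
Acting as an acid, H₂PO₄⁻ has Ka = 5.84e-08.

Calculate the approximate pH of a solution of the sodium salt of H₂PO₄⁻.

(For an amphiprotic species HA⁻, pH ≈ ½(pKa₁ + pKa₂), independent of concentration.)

pKa₁ = -log(9.33e-03) = 2.03; pKa₂ = -log(5.84e-08) = 7.23. For an amphiprotic species, pH ≈ ½(pKa₁ + pKa₂) = ½(2.03 + 7.23) = 4.63.

pH = 4.63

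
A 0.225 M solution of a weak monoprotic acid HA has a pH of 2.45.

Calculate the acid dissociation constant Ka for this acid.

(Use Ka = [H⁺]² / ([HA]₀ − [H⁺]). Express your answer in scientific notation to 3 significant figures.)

[H⁺] = 10^(−pH) = 10^(−2.45) = 3.548e-03 M. For HA ⇌ H⁺ + A⁻, Ka = [H⁺][A⁻]/[HA] = [H⁺]² / ([HA]₀ − [H⁺]) = (3.548e-03)² / (0.225 − 3.548e-03) = 5.68e-05.

K_a = 5.68e-05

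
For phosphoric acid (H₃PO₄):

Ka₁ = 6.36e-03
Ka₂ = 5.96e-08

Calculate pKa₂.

pKa₂ = -log(Ka₂) = -log(5.96e-08) = 7.22.

pK_{a2} = 7.22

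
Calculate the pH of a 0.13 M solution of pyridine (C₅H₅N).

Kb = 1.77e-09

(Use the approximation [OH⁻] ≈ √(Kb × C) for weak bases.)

[OH⁻] = √(Kb × C) = √(1.77e-09 × 0.13) = 1.5169e-05. pOH = 4.82, pH = 14 - pOH

pH = 9.18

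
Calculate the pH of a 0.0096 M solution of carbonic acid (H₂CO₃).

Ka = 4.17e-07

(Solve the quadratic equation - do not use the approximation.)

x² + Ka×x - Ka×C = 0. Using quadratic formula: [H⁺] = 6.3063e-05

pH = 4.20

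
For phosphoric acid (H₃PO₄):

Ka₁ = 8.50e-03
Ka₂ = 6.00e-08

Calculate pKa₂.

pKa₂ = -log(Ka₂) = -log(6.00e-08) = 7.22.

pK_{a2} = 7.22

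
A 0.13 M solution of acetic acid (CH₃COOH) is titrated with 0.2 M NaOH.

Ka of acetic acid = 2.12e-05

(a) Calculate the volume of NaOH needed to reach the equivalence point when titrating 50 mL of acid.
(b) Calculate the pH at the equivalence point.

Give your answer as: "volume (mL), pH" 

moles acid = 0.13 × 50/1000 = 0.0065 mol; V_base = moles/0.2 × 1000 = 32.5 mL. At equivalence only the conjugate base is present: [A⁻] = 0.0065/0.083 = 7.8788e-02 M. Kb = Kw/Ka = 4.72e-10; [OH⁻] = √(Kb × [A⁻]) = 6.0962e-06; pOH = 5.21; pH = 14 - pOH = 8.79.

V = 32.5 mL, pH = 8.79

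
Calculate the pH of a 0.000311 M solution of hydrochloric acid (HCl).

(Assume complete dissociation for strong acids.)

[H⁺] = 0.000311 M for strong acid. pH = -log[H⁺] = -log(0.000311)

pH = 3.51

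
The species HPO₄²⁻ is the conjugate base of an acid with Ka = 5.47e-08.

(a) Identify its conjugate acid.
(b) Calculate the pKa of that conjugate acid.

(a) The conjugate acid is formed by adding one H⁺ to HPO₄²⁻, giving H₂PO₄⁻. (b) pKa = -log(Ka) = -log(5.47e-08) = 7.26.

Conjugate acid: H₂PO₄⁻; pK_a = 7.26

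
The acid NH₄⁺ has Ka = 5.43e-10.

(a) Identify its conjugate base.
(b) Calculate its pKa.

(a) The conjugate base is formed by removing one H⁺ from NH₄⁺, giving NH₃. (b) pKa = -log(Ka) = -log(5.43e-10) = 9.27.

Conjugate base: NH₃; pK_a = 9.27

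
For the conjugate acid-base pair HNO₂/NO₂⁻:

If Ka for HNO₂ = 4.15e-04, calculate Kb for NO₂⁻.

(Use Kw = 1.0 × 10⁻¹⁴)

For a conjugate pair Ka × Kb = Kw, so Kb = Kw/Ka = 1.0 × 10⁻¹⁴ / 4.15e-04 = 2.41e-11.

K_b = 2.41e-11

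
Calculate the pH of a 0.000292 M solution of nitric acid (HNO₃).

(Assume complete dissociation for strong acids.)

[H⁺] = 0.000292 M for strong acid. pH = -log[H⁺] = -log(0.000292)

pH = 3.53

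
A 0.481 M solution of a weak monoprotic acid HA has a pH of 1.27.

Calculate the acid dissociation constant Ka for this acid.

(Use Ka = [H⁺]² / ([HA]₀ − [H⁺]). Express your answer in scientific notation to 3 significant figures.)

[H⁺] = 10^(−pH) = 10^(−1.27) = 5.370e-02 M. For HA ⇌ H⁺ + A⁻, Ka = [H⁺][A⁻]/[HA] = [H⁺]² / ([HA]₀ − [H⁺]) = (5.370e-02)² / (0.481 − 5.370e-02) = 6.75e-03.

K_a = 6.75e-03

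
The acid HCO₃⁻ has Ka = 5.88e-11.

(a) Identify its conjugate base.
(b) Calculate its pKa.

(a) The conjugate base is formed by removing one H⁺ from HCO₃⁻, giving CO₃²⁻. (b) pKa = -log(Ka) = -log(5.88e-11) = 10.23.

Conjugate base: CO₃²⁻; pK_a = 10.23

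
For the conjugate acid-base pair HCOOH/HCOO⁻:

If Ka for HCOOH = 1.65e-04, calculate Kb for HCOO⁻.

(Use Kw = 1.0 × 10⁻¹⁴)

For a conjugate pair Ka × Kb = Kw, so Kb = Kw/Ka = 1.0 × 10⁻¹⁴ / 1.65e-04 = 6.06e-11.

K_b = 6.06e-11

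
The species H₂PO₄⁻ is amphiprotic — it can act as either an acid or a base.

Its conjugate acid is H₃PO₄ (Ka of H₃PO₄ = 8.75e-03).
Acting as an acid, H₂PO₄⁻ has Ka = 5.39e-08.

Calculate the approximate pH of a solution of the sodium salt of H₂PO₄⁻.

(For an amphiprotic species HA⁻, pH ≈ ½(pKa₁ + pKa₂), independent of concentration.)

pKa₁ = -log(8.75e-03) = 2.06; pKa₂ = -log(5.39e-08) = 7.27. For an amphiprotic species, pH ≈ ½(pKa₁ + pKa₂) = ½(2.06 + 7.27) = 4.66.

pH = 4.66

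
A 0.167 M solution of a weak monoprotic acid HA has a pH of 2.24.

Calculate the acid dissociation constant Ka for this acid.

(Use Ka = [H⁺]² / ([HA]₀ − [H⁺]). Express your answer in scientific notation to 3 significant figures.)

[H⁺] = 10^(−pH) = 10^(−2.24) = 5.754e-03 M. For HA ⇌ H⁺ + A⁻, Ka = [H⁺][A⁻]/[HA] = [H⁺]² / ([HA]₀ − [H⁺]) = (5.754e-03)² / (0.167 − 5.754e-03) = 2.05e-04.

K_a = 2.05e-04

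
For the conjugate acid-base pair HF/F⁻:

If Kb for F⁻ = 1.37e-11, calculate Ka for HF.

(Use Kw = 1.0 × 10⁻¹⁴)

For a conjugate pair Ka × Kb = Kw, so Ka = Kw/Kb = 1.0 × 10⁻¹⁴ / 1.37e-11 = 7.30e-04.

K_a = 7.30e-04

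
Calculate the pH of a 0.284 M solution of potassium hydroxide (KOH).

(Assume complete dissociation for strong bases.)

[OH⁻] = 0.284 M for strong base. pOH = -log[OH⁻] = 0.55, pH = 14 - pOH

pH = 13.45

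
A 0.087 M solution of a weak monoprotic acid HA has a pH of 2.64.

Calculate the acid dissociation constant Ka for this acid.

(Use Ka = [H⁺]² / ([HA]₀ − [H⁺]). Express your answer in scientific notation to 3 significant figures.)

[H⁺] = 10^(−pH) = 10^(−2.64) = 2.291e-03 M. For HA ⇌ H⁺ + A⁻, Ka = [H⁺][A⁻]/[HA] = [H⁺]² / ([HA]₀ − [H⁺]) = (2.291e-03)² / (0.087 − 2.291e-03) = 6.20e-05.

K_a = 6.20e-05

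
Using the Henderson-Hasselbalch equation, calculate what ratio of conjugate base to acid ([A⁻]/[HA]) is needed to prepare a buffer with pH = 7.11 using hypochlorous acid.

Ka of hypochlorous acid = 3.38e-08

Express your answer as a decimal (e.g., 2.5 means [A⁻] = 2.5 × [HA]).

pKa = -log(3.38e-08) = 7.4711. pH = pKa + log([A⁻]/[HA]), so log([A⁻]/[HA]) = pH − pKa = 7.11 − 7.4711 = -0.3611. [A⁻]/[HA] = 10^(-0.3611) = 0.435

[A⁻]/[HA] = 0.435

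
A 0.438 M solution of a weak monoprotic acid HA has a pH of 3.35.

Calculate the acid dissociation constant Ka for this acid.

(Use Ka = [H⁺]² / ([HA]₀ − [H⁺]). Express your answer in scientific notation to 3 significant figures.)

[H⁺] = 10^(−pH) = 10^(−3.35) = 4.467e-04 M. For HA ⇌ H⁺ + A⁻, Ka = [H⁺][A⁻]/[HA] = [H⁺]² / ([HA]₀ − [H⁺]) = (4.467e-04)² / (0.438 − 4.467e-04) = 4.56e-07.

K_a = 4.56e-07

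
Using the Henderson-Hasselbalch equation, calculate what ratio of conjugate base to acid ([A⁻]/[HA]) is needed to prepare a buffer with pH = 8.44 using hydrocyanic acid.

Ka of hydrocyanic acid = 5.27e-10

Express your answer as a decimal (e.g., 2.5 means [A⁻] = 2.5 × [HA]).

pKa = -log(5.27e-10) = 9.2782. pH = pKa + log([A⁻]/[HA]), so log([A⁻]/[HA]) = pH − pKa = 8.44 − 9.2782 = -0.8382. [A⁻]/[HA] = 10^(-0.8382) = 0.145

[A⁻]/[HA] = 0.145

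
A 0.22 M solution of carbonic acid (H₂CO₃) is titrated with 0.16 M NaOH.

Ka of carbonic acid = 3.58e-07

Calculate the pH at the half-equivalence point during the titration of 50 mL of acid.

At half-equivalence [HA] = [A⁻], so Henderson-Hasselbalch gives pH = pKa = -log(3.58e-07) = 6.45.

pH = pKa = 6.45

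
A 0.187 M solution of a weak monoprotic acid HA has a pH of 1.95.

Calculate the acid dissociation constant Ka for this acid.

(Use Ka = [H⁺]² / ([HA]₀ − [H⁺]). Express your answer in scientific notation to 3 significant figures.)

[H⁺] = 10^(−pH) = 10^(−1.95) = 1.122e-02 M. For HA ⇌ H⁺ + A⁻, Ka = [H⁺][A⁻]/[HA] = [H⁺]² / ([HA]₀ − [H⁺]) = (1.122e-02)² / (0.187 − 1.122e-02) = 7.16e-04.

K_a = 7.16e-04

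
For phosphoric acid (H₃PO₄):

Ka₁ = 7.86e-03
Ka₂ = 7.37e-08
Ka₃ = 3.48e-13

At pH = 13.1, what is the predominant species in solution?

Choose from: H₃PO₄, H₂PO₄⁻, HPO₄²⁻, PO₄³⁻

pKa₁ = 2.10, pKa₂ = 7.13, pKa₃ = 12.46. For a polyprotic acid the predominant species crosses at each pKa: below pKa_n the protonated form dominates, above it the deprotonated form does. At pH = 13.1, the predominant species is PO₄³⁻.

PO₄³⁻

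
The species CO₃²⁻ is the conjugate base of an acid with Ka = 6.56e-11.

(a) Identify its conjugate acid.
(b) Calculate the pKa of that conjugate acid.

(a) The conjugate acid is formed by adding one H⁺ to CO₃²⁻, giving HCO₃⁻. (b) pKa = -log(Ka) = -log(6.56e-11) = 10.18.

Conjugate acid: HCO₃⁻; pK_a = 10.18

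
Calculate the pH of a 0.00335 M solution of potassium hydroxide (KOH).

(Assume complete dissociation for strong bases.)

[OH⁻] = 0.00335 M for strong base. pOH = -log[OH⁻] = 2.47, pH = 14 - pOH

pH = 11.53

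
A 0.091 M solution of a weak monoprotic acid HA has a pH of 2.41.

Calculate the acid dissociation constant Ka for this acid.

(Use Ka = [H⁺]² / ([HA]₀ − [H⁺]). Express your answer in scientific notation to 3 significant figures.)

[H⁺] = 10^(−pH) = 10^(−2.41) = 3.890e-03 M. For HA ⇌ H⁺ + A⁻, Ka = [H⁺][A⁻]/[HA] = [H⁺]² / ([HA]₀ − [H⁺]) = (3.890e-03)² / (0.091 − 3.890e-03) = 1.74e-04.

K_a = 1.74e-04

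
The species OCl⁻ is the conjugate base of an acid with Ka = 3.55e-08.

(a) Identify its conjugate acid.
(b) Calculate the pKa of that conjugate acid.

(a) The conjugate acid is formed by adding one H⁺ to OCl⁻, giving HOCl. (b) pKa = -log(Ka) = -log(3.55e-08) = 7.45.

Conjugate acid: HOCl; pK_a = 7.45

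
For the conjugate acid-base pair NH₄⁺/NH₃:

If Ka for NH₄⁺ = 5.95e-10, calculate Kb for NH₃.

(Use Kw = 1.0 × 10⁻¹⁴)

For a conjugate pair Ka × Kb = Kw, so Kb = Kw/Ka = 1.0 × 10⁻¹⁴ / 5.95e-10 = 1.68e-05.

K_b = 1.68e-05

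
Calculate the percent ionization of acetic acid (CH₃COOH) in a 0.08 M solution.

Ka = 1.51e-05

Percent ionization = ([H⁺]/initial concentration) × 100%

Using Ka equilibrium: x² + Ka×x - Ka×C = 0. Solving: [H⁺] = 1.0916e-03. Percent = (1.0916e-03/0.08) × 100

Percent ionization = 1.36%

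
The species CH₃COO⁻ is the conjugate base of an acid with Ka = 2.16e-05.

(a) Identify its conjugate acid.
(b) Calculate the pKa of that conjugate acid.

(a) The conjugate acid is formed by adding one H⁺ to CH₃COO⁻, giving CH₃COOH. (b) pKa = -log(Ka) = -log(2.16e-05) = 4.67.

Conjugate acid: CH₃COOH; pK_a = 4.67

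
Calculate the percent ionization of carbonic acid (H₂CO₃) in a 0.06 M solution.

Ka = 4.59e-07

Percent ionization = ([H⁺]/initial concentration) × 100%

Using Ka equilibrium: x² + Ka×x - Ka×C = 0. Solving: [H⁺] = 1.6572e-04. Percent = (1.6572e-04/0.06) × 100

Percent ionization = 0.276%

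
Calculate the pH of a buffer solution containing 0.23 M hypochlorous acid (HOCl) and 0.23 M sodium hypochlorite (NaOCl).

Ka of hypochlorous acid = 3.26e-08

pKa = -log(3.26e-08) = 7.49. pH = pKa + log([A⁻]/[HA]) = 7.49 + log(0.23/0.23)

pH = 7.49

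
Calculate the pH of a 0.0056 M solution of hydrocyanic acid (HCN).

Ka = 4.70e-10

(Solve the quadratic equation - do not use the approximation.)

x² + Ka×x - Ka×C = 0. Using quadratic formula: [H⁺] = 1.6221e-06

pH = 5.79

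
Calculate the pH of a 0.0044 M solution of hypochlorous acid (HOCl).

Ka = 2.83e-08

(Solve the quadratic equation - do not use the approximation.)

x² + Ka×x - Ka×C = 0. Using quadratic formula: [H⁺] = 1.1145e-05

pH = 4.95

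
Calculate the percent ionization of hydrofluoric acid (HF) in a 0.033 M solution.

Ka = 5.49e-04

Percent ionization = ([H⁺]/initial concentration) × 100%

Using Ka equilibrium: x² + Ka×x - Ka×C = 0. Solving: [H⁺] = 3.9907e-03. Percent = (3.9907e-03/0.033) × 100

Percent ionization = 12.1%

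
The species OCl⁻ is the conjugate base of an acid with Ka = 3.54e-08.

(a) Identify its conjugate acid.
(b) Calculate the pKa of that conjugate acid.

(a) The conjugate acid is formed by adding one H⁺ to OCl⁻, giving HOCl. (b) pKa = -log(Ka) = -log(3.54e-08) = 7.45.

Conjugate acid: HOCl; pK_a = 7.45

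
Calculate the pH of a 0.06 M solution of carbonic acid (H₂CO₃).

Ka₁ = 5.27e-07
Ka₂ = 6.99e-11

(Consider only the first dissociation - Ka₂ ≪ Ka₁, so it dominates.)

First dissociation dominates. From Ka₁ = [H⁺][HA⁻]/[H₂A], x² + Ka₁·x − Ka₁·C = 0 with C = 0.06 M and Ka₁ = 5.27e-07. Solving: [H⁺] = (−Ka₁ + √(Ka₁² + 4·Ka₁·C)) / 2 = 1.7756e-04 M. pH = -log(1.7756e-04) = 3.75.

pH = 3.75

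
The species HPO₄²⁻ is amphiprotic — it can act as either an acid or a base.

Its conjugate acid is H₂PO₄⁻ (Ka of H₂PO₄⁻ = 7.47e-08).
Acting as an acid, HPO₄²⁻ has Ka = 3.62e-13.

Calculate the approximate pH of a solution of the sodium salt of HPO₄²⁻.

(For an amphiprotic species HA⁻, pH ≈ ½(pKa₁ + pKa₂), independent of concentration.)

pKa₁ = -log(7.47e-08) = 7.13; pKa₂ = -log(3.62e-13) = 12.44. For an amphiprotic species, pH ≈ ½(pKa₁ + pKa₂) = ½(7.13 + 12.44) = 9.78.

pH = 9.78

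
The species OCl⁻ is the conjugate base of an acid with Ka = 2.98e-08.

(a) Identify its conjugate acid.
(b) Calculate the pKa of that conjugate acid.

(a) The conjugate acid is formed by adding one H⁺ to OCl⁻, giving HOCl. (b) pKa = -log(Ka) = -log(2.98e-08) = 7.53.

Conjugate acid: HOCl; pK_a = 7.53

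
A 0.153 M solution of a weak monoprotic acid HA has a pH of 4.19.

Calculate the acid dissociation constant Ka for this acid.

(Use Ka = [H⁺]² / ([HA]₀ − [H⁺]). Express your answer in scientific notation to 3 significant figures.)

[H⁺] = 10^(−pH) = 10^(−4.19) = 6.457e-05 M. For HA ⇌ H⁺ + A⁻, Ka = [H⁺][A⁻]/[HA] = [H⁺]² / ([HA]₀ − [H⁺]) = (6.457e-05)² / (0.153 − 6.457e-05) = 2.73e-08.

K_a = 2.73e-08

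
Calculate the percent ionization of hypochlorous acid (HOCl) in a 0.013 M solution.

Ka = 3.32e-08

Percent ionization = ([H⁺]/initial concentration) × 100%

Using Ka equilibrium: x² + Ka×x - Ka×C = 0. Solving: [H⁺] = 2.0758e-05. Percent = (2.0758e-05/0.013) × 100

Percent ionization = 0.16%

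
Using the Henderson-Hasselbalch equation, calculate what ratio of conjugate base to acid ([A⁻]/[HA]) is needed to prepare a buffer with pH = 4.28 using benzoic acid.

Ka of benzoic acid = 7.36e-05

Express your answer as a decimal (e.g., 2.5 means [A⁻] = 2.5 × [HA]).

pKa = -log(7.36e-05) = 4.1331. pH = pKa + log([A⁻]/[HA]), so log([A⁻]/[HA]) = pH − pKa = 4.28 − 4.1331 = 0.1469. [A⁻]/[HA] = 10^(0.1469) = 1.40

[A⁻]/[HA] = 1.40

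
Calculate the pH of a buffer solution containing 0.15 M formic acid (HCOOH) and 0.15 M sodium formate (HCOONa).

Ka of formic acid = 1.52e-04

pKa = -log(1.52e-04) = 3.82. pH = pKa + log([A⁻]/[HA]) = 3.82 + log(0.15/0.15)

pH = 3.82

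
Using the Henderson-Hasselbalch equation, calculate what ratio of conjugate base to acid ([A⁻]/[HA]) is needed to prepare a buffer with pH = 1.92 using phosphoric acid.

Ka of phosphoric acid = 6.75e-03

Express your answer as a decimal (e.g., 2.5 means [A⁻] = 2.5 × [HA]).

pKa = -log(6.75e-03) = 2.1707. pH = pKa + log([A⁻]/[HA]), so log([A⁻]/[HA]) = pH − pKa = 1.92 − 2.1707 = -0.2507. [A⁻]/[HA] = 10^(-0.2507) = 0.561

[A⁻]/[HA] = 0.561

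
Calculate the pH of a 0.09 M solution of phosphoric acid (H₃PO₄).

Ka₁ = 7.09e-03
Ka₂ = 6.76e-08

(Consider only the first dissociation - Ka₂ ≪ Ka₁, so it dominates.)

First dissociation dominates. From Ka₁ = [H⁺][HA⁻]/[H₂A], x² + Ka₁·x − Ka₁·C = 0 with C = 0.09 M and Ka₁ = 7.09e-03. Solving: [H⁺] = (−Ka₁ + √(Ka₁² + 4·Ka₁·C)) / 2 = 2.1963e-02 M. pH = -log(2.1963e-02) = 1.66.

pH = 1.66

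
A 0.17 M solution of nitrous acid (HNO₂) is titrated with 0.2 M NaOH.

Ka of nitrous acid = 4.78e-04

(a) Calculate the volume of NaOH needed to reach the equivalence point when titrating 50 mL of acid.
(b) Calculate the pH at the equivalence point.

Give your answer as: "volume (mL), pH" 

moles acid = 0.17 × 50/1000 = 0.0085 mol; V_base = moles/0.2 × 1000 = 42.5 mL. At equivalence only the conjugate base is present: [A⁻] = 0.0085/0.092 = 9.1892e-02 M. Kb = Kw/Ka = 2.09e-11; [OH⁻] = √(Kb × [A⁻]) = 1.3865e-06; pOH = 5.86; pH = 14 - pOH = 8.14.

V = 42.5 mL, pH = 8.14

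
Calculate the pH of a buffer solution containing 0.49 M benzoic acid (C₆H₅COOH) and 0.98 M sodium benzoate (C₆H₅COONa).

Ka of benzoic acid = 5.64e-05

pKa = -log(5.64e-05) = 4.25. pH = pKa + log([A⁻]/[HA]) = 4.25 + log(0.98/0.49)

pH = 4.55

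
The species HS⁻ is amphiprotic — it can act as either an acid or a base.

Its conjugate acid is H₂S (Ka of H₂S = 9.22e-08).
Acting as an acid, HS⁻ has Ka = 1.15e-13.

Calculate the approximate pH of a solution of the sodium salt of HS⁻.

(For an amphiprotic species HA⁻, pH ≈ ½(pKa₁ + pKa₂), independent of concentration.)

pKa₁ = -log(9.22e-08) = 7.04; pKa₂ = -log(1.15e-13) = 12.94. For an amphiprotic species, pH ≈ ½(pKa₁ + pKa₂) = ½(7.04 + 12.94) = 9.99.

pH = 9.99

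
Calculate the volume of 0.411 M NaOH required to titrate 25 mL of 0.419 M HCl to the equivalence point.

At equivalence: moles acid = moles base. moles HCl = 0.419 × 25/1000 = 0.01047 mol. V_base = moles / 0.411 × 1000 = 25.5 mL.

V_{base} = 25.5 mL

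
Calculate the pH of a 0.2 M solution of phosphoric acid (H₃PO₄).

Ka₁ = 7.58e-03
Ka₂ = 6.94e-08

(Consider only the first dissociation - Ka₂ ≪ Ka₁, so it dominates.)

First dissociation dominates. From Ka₁ = [H⁺][HA⁻]/[H₂A], x² + Ka₁·x − Ka₁·C = 0 with C = 0.2 M and Ka₁ = 7.58e-03. Solving: [H⁺] = (−Ka₁ + √(Ka₁² + 4·Ka₁·C)) / 2 = 3.5330e-02 M. pH = -log(3.5330e-02) = 1.45.

pH = 1.45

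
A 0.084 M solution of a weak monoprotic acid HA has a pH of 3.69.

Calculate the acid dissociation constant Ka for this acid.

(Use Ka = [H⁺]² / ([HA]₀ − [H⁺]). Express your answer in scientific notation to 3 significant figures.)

[H⁺] = 10^(−pH) = 10^(−3.69) = 2.042e-04 M. For HA ⇌ H⁺ + A⁻, Ka = [H⁺][A⁻]/[HA] = [H⁺]² / ([HA]₀ − [H⁺]) = (2.042e-04)² / (0.084 − 2.042e-04) = 4.97e-07.

K_a = 4.97e-07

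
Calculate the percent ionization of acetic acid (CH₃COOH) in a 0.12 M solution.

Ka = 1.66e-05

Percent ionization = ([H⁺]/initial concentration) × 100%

Using Ka equilibrium: x² + Ka×x - Ka×C = 0. Solving: [H⁺] = 1.4031e-03. Percent = (1.4031e-03/0.12) × 100

Percent ionization = 1.17%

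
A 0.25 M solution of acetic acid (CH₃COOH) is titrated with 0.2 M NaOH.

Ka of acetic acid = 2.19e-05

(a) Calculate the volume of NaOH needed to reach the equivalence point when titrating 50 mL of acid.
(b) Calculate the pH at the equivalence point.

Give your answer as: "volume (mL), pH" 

moles acid = 0.25 × 50/1000 = 0.0125 mol; V_base = moles/0.2 × 1000 = 62.5 mL. At equivalence only the conjugate base is present: [A⁻] = 0.0125/0.113 = 1.1111e-01 M. Kb = Kw/Ka = 4.57e-10; [OH⁻] = √(Kb × [A⁻]) = 7.1229e-06; pOH = 5.15; pH = 14 - pOH = 8.85.

V = 62.5 mL, pH = 8.85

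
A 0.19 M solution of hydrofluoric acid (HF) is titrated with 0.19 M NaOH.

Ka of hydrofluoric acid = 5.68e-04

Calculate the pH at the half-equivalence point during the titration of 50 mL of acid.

At half-equivalence [HA] = [A⁻], so Henderson-Hasselbalch gives pH = pKa = -log(5.68e-04) = 3.25.

pH = pKa = 3.25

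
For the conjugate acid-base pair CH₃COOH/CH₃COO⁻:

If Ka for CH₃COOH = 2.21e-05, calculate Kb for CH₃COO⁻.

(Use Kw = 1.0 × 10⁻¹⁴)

For a conjugate pair Ka × Kb = Kw, so Kb = Kw/Ka = 1.0 × 10⁻¹⁴ / 2.21e-05 = 4.52e-10.

K_b = 4.52e-10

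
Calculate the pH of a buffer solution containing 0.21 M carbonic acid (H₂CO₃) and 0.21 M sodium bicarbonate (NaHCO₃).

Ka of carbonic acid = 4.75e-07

pKa = -log(4.75e-07) = 6.32. pH = pKa + log([A⁻]/[HA]) = 6.32 + log(0.21/0.21)

pH = 6.32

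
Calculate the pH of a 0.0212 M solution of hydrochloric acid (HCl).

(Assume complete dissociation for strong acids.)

[H⁺] = 0.0212 M for strong acid. pH = -log[H⁺] = -log(0.0212)

pH = 1.67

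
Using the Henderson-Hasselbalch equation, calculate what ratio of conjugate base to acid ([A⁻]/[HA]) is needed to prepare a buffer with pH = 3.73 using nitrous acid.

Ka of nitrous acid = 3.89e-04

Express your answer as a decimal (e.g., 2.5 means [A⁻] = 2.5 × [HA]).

pKa = -log(3.89e-04) = 3.4101. pH = pKa + log([A⁻]/[HA]), so log([A⁻]/[HA]) = pH − pKa = 3.73 − 3.4101 = 0.3199. [A⁻]/[HA] = 10^(0.3199) = 2.09

[A⁻]/[HA] = 2.09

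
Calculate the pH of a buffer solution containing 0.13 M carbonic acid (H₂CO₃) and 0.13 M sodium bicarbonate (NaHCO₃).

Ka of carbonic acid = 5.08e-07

pKa = -log(5.08e-07) = 6.29. pH = pKa + log([A⁻]/[HA]) = 6.29 + log(0.13/0.13)

pH = 6.29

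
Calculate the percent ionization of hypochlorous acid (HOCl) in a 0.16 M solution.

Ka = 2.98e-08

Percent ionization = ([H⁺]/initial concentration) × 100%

Using Ka equilibrium: x² + Ka×x - Ka×C = 0. Solving: [H⁺] = 6.9036e-05. Percent = (6.9036e-05/0.16) × 100

Percent ionization = 0.0431%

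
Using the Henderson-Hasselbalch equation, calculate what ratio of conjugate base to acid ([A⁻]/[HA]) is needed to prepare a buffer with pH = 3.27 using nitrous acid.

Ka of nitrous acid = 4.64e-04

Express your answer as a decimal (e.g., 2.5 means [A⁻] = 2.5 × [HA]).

pKa = -log(4.64e-04) = 3.3335. pH = pKa + log([A⁻]/[HA]), so log([A⁻]/[HA]) = pH − pKa = 3.27 − 3.3335 = -0.0635. [A⁻]/[HA] = 10^(-0.0635) = 0.864

[A⁻]/[HA] = 0.864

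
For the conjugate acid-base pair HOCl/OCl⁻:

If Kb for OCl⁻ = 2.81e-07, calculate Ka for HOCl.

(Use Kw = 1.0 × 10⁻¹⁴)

For a conjugate pair Ka × Kb = Kw, so Ka = Kw/Kb = 1.0 × 10⁻¹⁴ / 2.81e-07 = 3.56e-08.

K_a = 3.56e-08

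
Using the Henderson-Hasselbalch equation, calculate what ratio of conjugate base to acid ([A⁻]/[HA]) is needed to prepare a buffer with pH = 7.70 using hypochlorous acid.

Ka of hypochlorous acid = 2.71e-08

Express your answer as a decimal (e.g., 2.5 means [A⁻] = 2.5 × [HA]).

pKa = -log(2.71e-08) = 7.5670. pH = pKa + log([A⁻]/[HA]), so log([A⁻]/[HA]) = pH − pKa = 7.70 − 7.5670 = 0.1330. [A⁻]/[HA] = 10^(0.1330) = 1.36

[A⁻]/[HA] = 1.36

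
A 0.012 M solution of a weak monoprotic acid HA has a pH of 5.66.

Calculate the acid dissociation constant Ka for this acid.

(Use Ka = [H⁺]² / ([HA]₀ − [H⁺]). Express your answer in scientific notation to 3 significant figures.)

[H⁺] = 10^(−pH) = 10^(−5.66) = 2.188e-06 M. For HA ⇌ H⁺ + A⁻, Ka = [H⁺][A⁻]/[HA] = [H⁺]² / ([HA]₀ − [H⁺]) = (2.188e-06)² / (0.012 − 2.188e-06) = 3.99e-10.

K_a = 3.99e-10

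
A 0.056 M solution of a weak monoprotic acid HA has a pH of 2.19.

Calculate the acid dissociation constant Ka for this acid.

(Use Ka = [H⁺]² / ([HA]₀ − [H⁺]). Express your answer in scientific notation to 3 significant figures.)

[H⁺] = 10^(−pH) = 10^(−2.19) = 6.457e-03 M. For HA ⇌ H⁺ + A⁻, Ka = [H⁺][A⁻]/[HA] = [H⁺]² / ([HA]₀ − [H⁺]) = (6.457e-03)² / (0.056 − 6.457e-03) = 8.41e-04.

K_a = 8.41e-04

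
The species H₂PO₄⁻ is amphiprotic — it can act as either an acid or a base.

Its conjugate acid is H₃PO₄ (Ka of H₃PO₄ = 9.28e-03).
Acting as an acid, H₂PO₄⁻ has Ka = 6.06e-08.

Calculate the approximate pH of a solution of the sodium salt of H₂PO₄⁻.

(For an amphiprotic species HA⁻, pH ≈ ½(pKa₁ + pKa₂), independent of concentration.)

pKa₁ = -log(9.28e-03) = 2.03; pKa₂ = -log(6.06e-08) = 7.22. For an amphiprotic species, pH ≈ ½(pKa₁ + pKa₂) = ½(2.03 + 7.22) = 4.62.

pH = 4.62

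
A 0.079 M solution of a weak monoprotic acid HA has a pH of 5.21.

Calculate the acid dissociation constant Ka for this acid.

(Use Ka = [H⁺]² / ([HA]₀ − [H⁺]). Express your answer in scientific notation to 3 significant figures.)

[H⁺] = 10^(−pH) = 10^(−5.21) = 6.166e-06 M. For HA ⇌ H⁺ + A⁻, Ka = [H⁺][A⁻]/[HA] = [H⁺]² / ([HA]₀ − [H⁺]) = (6.166e-06)² / (0.079 − 6.166e-06) = 4.81e-10.

K_a = 4.81e-10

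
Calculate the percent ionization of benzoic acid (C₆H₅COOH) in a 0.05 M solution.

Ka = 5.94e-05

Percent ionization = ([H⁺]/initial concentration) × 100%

Using Ka equilibrium: x² + Ka×x - Ka×C = 0. Solving: [H⁺] = 1.6939e-03. Percent = (1.6939e-03/0.05) × 100

Percent ionization = 3.39%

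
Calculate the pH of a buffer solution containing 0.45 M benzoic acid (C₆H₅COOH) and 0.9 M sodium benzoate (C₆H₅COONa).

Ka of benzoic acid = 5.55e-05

pKa = -log(5.55e-05) = 4.26. pH = pKa + log([A⁻]/[HA]) = 4.26 + log(0.9/0.45)

pH = 4.56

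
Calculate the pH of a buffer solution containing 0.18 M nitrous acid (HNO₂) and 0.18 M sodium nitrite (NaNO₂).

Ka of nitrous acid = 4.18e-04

pKa = -log(4.18e-04) = 3.38. pH = pKa + log([A⁻]/[HA]) = 3.38 + log(0.18/0.18)

pH = 3.38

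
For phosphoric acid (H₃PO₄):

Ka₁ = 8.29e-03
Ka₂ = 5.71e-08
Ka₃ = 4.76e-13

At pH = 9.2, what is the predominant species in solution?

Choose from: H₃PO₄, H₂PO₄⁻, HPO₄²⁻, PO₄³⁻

pKa₁ = 2.08, pKa₂ = 7.24, pKa₃ = 12.32. For a polyprotic acid the predominant species crosses at each pKa: below pKa_n the protonated form dominates, above it the deprotonated form does. At pH = 9.2, the predominant species is HPO₄²⁻.

HPO₄²⁻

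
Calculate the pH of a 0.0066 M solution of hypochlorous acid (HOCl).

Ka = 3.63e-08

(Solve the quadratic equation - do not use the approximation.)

x² + Ka×x - Ka×C = 0. Using quadratic formula: [H⁺] = 1.5460e-05

pH = 4.81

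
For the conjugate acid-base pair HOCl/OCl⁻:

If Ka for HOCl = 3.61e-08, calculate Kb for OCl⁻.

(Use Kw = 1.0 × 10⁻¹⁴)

For a conjugate pair Ka × Kb = Kw, so Kb = Kw/Ka = 1.0 × 10⁻¹⁴ / 3.61e-08 = 2.77e-07.

K_b = 2.77e-07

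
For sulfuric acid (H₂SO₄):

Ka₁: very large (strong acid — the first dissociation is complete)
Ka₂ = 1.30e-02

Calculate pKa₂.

pKa₂ = -log(Ka₂) = -log(1.30e-02) = 1.89.

pK_{a2} = 1.89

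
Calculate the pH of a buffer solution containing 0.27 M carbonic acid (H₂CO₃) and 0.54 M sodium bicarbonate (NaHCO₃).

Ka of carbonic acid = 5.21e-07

pKa = -log(5.21e-07) = 6.28. pH = pKa + log([A⁻]/[HA]) = 6.28 + log(0.54/0.27)

pH = 6.58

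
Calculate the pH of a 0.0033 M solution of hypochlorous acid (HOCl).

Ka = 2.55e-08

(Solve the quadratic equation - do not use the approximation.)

x² + Ka×x - Ka×C = 0. Using quadratic formula: [H⁺] = 9.1606e-06

pH = 5.04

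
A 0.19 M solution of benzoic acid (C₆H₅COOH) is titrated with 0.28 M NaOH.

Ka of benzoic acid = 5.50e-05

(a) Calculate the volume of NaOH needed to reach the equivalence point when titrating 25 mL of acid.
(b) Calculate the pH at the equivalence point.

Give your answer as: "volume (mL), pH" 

moles acid = 0.19 × 25/1000 = 0.00475 mol; V_base = moles/0.28 × 1000 = 17.0 mL. At equivalence only the conjugate base is present: [A⁻] = 0.00475/0.042 = 1.1319e-01 M. Kb = Kw/Ka = 1.82e-10; [OH⁻] = √(Kb × [A⁻]) = 4.5365e-06; pOH = 5.34; pH = 14 - pOH = 8.66.

V = 17.0 mL, pH = 8.66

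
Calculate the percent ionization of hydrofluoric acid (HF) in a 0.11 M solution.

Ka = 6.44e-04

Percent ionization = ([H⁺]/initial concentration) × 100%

Using Ka equilibrium: x² + Ka×x - Ka×C = 0. Solving: [H⁺] = 8.1008e-03. Percent = (8.1008e-03/0.11) × 100

Percent ionization = 7.36%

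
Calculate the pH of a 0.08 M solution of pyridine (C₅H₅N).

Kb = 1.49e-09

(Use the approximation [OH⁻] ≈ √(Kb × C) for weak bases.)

[OH⁻] = √(Kb × C) = √(1.49e-09 × 0.08) = 1.0918e-05. pOH = 4.96, pH = 14 - pOH

pH = 9.04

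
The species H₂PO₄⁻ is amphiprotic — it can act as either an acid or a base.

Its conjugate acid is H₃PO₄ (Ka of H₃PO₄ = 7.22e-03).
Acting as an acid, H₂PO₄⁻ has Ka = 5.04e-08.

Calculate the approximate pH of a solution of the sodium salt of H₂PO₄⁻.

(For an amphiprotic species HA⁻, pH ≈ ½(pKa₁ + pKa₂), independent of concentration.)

pKa₁ = -log(7.22e-03) = 2.14; pKa₂ = -log(5.04e-08) = 7.30. For an amphiprotic species, pH ≈ ½(pKa₁ + pKa₂) = ½(2.14 + 7.30) = 4.72.

pH = 4.72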